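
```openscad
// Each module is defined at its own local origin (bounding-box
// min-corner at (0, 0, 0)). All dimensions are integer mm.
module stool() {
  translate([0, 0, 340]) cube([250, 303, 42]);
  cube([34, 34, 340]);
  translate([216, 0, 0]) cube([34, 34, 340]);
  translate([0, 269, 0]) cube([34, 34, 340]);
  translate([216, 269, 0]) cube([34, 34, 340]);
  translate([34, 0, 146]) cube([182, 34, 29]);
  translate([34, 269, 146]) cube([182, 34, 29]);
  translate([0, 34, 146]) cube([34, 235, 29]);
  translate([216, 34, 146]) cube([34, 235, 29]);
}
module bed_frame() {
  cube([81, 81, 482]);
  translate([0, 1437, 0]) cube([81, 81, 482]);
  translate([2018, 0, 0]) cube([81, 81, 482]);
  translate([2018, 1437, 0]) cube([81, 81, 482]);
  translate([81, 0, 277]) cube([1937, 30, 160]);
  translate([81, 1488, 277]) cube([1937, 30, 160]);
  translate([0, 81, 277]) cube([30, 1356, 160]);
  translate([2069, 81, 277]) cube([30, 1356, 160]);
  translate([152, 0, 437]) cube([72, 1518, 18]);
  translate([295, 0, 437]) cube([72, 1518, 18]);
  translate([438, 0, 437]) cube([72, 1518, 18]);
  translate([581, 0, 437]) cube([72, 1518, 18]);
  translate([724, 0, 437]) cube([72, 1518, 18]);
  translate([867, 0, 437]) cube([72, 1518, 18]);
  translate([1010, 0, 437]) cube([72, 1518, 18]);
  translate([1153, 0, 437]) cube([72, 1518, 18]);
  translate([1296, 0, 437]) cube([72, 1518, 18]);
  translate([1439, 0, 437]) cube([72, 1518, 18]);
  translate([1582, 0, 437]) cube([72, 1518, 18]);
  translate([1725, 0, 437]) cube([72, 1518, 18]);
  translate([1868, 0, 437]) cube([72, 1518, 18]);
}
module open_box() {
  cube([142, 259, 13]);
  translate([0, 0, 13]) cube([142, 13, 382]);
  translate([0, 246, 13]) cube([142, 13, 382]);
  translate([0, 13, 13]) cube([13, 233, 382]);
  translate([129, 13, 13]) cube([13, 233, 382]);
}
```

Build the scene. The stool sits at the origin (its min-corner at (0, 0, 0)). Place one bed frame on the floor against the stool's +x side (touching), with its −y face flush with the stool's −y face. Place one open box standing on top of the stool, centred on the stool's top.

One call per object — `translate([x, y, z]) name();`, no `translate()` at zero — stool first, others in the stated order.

stool();
translate([250, 0, 0]) bed_frame();
translate([54, 22, 382]) open_box();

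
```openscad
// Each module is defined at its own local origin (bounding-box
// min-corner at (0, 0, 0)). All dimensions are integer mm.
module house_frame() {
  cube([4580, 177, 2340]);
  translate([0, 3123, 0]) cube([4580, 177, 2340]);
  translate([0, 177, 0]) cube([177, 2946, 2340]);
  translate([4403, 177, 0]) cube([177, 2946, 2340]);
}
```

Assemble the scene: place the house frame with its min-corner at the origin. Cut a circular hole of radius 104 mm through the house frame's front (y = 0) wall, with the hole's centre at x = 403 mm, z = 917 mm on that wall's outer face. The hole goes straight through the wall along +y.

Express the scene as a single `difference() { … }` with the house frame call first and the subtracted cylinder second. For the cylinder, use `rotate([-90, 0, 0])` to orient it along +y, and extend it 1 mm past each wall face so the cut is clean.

difference() {
  house_frame();
  translate([403, -1, 917]) rotate([-90, 0, 0]) cylinder(h = 179, r = 104);
}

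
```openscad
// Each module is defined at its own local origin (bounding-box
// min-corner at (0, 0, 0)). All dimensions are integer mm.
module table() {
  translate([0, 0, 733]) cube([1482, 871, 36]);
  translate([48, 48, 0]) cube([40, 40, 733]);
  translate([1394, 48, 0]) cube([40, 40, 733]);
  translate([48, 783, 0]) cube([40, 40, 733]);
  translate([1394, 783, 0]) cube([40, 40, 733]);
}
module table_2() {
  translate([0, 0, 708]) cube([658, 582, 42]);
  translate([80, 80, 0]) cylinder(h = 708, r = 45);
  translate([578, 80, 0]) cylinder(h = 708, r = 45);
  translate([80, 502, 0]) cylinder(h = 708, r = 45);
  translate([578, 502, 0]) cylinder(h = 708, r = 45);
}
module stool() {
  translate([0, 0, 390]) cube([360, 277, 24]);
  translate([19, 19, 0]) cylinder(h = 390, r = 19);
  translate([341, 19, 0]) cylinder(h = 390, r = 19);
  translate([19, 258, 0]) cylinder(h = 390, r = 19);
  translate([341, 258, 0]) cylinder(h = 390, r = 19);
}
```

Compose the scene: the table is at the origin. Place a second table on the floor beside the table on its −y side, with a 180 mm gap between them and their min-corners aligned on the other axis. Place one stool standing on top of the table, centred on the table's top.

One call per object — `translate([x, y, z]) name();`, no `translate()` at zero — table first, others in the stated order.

table();
translate([0, -762, 0]) table_2();
translate([561, 297, 769]) stool();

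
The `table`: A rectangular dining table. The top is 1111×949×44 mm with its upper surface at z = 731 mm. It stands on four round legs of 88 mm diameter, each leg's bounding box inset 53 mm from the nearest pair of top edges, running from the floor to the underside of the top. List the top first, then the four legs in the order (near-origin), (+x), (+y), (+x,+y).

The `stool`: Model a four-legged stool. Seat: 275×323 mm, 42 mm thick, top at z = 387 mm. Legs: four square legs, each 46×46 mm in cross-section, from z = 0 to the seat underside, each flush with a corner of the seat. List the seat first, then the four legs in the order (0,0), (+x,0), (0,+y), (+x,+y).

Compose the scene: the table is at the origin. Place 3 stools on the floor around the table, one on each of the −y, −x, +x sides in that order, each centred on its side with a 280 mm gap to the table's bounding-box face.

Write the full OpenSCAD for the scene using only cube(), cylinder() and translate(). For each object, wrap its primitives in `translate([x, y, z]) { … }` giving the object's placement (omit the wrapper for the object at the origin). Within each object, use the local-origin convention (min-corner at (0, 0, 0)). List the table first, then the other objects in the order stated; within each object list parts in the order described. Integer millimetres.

translate([0, 0, 687]) cube([1111, 949, 44]);
translate([97, 97, 0]) cylinder(h = 687, r = 44);
translate([1014, 97, 0]) cylinder(h = 687, r = 44);
translate([97, 852, 0]) cylinder(h = 687, r = 44);
translate([1014, 852, 0]) cylinder(h = 687, r = 44);
translate([418, -603, 0]) {
  translate([0, 0, 345]) cube([275, 323, 42]);
  cube([46, 46, 345]);
  translate([229, 0, 0]) cube([46, 46, 345]);
  translate([0, 277, 0]) cube([46, 46, 345]);
  translate([229, 277, 0]) cube([46, 46, 345]);
}
translate([-555, 313, 0]) {
  translate([0, 0, 345]) cube([275, 323, 42]);
  cube([46, 46, 345]);
  translate([229, 0, 0]) cube([46, 46, 345]);
  translate([0, 277, 0]) cube([46, 46, 345]);
  translate([229, 277, 0]) cube([46, 46, 345]);
}
translate([1391, 313, 0]) {
  translate([0, 0, 345]) cube([275, 323, 42]);
  cube([46, 46, 345]);
  translate([229, 0, 0]) cube([46, 46, 345]);
  translate([0, 277, 0]) cube([46, 46, 345]);
  translate([229, 277, 0]) cube([46, 46, 345]);
}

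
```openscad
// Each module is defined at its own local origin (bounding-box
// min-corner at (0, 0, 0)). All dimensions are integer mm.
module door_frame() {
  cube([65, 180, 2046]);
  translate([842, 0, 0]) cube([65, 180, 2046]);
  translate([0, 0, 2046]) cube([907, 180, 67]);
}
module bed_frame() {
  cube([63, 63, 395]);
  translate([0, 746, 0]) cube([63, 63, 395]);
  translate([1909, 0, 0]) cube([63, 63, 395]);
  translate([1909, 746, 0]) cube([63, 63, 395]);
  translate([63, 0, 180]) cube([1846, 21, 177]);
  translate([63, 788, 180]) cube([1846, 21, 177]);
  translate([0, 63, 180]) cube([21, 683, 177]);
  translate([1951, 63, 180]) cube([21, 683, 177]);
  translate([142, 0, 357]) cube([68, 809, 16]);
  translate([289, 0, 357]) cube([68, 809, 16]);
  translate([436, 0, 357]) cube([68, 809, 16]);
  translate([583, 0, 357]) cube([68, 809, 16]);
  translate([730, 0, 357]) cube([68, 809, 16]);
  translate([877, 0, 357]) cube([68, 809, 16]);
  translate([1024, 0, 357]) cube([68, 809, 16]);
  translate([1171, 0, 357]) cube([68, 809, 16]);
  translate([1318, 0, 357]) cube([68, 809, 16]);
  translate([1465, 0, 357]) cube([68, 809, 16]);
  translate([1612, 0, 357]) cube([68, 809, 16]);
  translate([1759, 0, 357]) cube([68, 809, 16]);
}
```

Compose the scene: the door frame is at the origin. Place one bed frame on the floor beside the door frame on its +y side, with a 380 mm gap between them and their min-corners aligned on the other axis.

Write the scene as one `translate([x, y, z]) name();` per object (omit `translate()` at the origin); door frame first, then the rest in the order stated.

door_frame();
translate([0, 560, 0]) bed_frame();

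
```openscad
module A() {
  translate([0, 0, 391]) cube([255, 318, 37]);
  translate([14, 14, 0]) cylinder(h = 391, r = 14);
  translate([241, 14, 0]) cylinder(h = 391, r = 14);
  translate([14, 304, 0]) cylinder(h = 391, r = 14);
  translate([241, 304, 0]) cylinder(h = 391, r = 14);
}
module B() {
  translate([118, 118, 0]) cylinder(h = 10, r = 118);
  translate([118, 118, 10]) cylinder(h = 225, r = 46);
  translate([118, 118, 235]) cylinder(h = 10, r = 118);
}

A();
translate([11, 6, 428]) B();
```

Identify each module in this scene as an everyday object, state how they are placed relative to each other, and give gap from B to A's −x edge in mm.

The spool's min-x is at 11; the stool's min-x is 0; gap = 11 mm.

A is a stool. B is a spool. The spool is on top of the stool. The gap from the spool to the stool's −x edge is 11 mm.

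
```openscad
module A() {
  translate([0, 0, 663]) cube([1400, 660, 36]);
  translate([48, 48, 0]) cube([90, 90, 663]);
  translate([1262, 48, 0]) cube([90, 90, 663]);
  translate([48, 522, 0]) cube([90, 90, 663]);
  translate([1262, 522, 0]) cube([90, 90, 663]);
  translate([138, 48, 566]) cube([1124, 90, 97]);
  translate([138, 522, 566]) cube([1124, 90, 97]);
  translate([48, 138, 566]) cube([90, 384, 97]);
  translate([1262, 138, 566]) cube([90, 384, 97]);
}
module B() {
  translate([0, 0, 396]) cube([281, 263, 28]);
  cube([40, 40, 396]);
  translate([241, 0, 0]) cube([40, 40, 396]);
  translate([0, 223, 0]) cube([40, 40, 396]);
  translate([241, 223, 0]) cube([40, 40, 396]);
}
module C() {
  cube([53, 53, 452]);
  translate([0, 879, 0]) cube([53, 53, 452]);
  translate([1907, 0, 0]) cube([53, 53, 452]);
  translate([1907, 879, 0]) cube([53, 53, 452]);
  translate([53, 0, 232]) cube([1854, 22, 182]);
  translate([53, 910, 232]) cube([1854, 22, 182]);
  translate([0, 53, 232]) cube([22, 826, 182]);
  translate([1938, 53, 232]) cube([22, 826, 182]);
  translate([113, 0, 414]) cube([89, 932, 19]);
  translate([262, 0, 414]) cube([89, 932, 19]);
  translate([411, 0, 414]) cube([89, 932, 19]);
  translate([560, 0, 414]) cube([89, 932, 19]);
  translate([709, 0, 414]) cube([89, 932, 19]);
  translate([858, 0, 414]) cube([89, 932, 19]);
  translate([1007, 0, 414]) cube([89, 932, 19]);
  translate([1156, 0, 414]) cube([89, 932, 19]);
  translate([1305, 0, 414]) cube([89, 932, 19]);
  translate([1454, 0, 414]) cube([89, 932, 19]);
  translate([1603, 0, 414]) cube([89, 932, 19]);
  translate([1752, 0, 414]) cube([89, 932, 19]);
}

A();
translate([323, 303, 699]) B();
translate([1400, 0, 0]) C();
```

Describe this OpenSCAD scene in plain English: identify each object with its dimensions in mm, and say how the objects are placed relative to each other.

A is a table with a 1400×660 mm rectangular top, 36 mm thick, top surface at z = 699 mm, supported by four 90×90 mm square legs, each inset 48 mm from the nearest pair of top edges, running from the floor. Four apron rails, 90 mm thick and 97 mm tall, run between adjacent legs with their top edges flush with the underside of the top and their outer faces flush with the legs' outer faces.

B is a simple wooden stool: a rectangular seat 281 mm (x) by 263 mm (y), 28 mm thick, top face at z = 424 mm, on four square legs, each 40×40 mm in cross-section. The legs rest on z = 0, each flush with a corner of the seat.

C is a bed frame 1960 mm long (x) by 932 mm wide (y). Four 53×53 mm corner posts, 452 mm tall, at the corners of the footprint. Four rails of 22 mm thickness and 182 mm height run between adjacent posts with their undersides at z = 232 mm, their outer faces flush with the outside of the frame (the two x-running rails run between the posts' inner faces; the two y-running rails run between the posts' inner faces). 12 slats, each 89 mm wide (x) and 19 mm thick, lie across the top of the two x-running rails, running the full 932 mm width of the frame in y; the slats are evenly spaced along x between the inner faces of the end posts with equal gaps (rounded down to the nearest mm) at the −x end and between each pair — any rounding remainder accumulates at the +x end.

The stool is on top of the table. The bed frame is against the table's +x side, with their −y faces flush.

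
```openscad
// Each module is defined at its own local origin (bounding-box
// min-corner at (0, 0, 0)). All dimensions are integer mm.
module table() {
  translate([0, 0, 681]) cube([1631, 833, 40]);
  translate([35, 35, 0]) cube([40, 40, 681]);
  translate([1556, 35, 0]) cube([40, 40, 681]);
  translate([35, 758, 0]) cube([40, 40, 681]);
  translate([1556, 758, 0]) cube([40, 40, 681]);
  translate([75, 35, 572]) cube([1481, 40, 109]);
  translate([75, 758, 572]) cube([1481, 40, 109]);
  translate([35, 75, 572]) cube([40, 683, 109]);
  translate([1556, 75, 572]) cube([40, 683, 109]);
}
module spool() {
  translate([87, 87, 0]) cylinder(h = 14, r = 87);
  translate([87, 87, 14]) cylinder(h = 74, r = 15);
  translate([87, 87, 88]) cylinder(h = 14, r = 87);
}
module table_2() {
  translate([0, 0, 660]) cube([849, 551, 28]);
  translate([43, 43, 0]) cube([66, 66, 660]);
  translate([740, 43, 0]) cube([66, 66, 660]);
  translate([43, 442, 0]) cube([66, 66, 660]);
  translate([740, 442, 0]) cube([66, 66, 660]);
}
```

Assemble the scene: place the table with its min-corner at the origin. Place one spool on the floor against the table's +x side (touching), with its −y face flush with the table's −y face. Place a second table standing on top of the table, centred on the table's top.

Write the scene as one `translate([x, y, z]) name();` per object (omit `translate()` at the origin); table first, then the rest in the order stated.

table();
translate([1631, 0, 0]) spool();
translate([391, 141, 721]) table_2();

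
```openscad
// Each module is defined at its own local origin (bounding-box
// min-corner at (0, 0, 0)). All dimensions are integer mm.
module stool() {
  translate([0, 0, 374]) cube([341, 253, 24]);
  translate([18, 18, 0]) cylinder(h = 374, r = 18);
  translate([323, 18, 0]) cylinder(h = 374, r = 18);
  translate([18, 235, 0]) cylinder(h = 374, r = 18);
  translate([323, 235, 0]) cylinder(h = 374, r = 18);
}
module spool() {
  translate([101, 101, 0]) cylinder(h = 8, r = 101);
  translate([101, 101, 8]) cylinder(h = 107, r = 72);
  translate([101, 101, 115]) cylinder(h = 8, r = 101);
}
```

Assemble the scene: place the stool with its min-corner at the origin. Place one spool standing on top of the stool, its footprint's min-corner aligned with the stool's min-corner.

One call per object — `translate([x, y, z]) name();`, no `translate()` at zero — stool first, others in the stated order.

stool();
translate([0, 0, 398]) spool();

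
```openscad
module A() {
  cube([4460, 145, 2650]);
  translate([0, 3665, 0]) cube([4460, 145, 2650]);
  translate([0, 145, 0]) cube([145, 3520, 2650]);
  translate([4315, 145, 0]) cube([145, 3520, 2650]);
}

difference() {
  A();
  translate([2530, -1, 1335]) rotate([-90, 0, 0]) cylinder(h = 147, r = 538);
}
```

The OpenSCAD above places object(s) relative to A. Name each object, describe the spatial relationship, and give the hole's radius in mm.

The subtracted cylinder has r = 538 mm.

A is a house frame. The house frame has a circular hole through its front wall. The hole's radius is 538 mm.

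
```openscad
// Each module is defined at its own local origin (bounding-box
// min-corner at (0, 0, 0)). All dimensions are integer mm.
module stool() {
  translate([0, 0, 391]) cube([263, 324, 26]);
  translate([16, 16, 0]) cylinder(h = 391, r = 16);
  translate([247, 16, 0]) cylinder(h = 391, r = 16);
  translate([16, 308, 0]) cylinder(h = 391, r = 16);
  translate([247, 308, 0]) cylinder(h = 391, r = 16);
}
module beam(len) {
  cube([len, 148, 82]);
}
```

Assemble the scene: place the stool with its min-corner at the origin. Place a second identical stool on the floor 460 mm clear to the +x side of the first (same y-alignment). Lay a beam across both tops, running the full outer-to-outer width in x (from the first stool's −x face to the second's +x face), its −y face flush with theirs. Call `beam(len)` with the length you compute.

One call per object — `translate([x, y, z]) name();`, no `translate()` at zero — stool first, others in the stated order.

stool();
translate([723, 0, 0]) stool();
translate([0, 0, 417]) beam(986);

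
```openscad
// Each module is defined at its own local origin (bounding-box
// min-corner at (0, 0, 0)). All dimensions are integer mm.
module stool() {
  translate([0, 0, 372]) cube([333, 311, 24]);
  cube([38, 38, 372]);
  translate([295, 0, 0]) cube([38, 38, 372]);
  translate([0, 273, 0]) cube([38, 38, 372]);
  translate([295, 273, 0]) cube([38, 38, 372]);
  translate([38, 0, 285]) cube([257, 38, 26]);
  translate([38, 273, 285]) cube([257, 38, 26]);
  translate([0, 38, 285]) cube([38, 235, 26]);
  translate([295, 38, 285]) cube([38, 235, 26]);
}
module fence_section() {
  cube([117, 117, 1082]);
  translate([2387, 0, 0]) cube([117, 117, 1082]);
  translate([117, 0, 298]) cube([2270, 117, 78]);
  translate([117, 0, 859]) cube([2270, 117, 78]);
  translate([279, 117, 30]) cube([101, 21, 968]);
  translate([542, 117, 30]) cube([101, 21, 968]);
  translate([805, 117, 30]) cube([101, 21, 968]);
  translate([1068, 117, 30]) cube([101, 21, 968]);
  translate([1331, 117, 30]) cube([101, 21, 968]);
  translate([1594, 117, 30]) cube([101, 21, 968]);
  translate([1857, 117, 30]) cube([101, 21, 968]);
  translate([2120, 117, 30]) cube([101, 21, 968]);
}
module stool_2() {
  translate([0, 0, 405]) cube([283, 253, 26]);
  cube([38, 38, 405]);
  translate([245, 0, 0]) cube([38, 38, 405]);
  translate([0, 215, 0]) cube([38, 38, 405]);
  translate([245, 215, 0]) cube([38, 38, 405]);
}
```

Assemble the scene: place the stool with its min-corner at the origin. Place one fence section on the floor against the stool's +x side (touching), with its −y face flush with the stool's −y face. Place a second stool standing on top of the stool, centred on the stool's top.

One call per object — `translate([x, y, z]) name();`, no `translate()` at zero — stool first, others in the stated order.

stool();
translate([333, 0, 0]) fence_section();
translate([25, 29, 396]) stool_2();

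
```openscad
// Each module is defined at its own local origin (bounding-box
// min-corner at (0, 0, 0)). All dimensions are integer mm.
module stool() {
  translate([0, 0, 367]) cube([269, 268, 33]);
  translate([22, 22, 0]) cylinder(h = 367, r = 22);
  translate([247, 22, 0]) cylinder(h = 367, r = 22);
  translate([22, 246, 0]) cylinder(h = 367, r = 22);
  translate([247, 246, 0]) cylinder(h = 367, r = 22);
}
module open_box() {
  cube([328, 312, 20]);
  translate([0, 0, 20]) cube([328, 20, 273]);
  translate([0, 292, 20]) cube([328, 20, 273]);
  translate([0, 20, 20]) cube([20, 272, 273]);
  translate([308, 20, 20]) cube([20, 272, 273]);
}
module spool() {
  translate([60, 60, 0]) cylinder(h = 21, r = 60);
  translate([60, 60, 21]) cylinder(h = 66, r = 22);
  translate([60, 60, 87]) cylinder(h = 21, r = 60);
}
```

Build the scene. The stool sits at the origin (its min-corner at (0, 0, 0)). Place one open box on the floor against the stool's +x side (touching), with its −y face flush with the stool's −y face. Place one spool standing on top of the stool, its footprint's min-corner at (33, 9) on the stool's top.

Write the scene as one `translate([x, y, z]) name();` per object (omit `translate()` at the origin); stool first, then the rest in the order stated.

stool();
translate([269, 0, 0]) open_box();
translate([33, 9, 400]) spool();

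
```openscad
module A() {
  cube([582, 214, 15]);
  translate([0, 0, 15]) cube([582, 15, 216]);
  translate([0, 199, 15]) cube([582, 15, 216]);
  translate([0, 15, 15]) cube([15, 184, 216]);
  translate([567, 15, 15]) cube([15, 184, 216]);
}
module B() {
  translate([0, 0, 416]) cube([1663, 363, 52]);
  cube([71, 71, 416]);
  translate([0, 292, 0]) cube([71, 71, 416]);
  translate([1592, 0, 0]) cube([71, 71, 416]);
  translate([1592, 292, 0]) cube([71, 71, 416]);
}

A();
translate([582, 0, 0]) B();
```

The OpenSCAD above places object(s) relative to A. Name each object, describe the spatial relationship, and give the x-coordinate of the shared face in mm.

The open box's +x face and the bench's −x face are both at x = 582 mm.

A is an open box. B is a bench. The bench is against the open box's +x side, with their −y faces flush. The x-coordinate of the shared face is 582 mm.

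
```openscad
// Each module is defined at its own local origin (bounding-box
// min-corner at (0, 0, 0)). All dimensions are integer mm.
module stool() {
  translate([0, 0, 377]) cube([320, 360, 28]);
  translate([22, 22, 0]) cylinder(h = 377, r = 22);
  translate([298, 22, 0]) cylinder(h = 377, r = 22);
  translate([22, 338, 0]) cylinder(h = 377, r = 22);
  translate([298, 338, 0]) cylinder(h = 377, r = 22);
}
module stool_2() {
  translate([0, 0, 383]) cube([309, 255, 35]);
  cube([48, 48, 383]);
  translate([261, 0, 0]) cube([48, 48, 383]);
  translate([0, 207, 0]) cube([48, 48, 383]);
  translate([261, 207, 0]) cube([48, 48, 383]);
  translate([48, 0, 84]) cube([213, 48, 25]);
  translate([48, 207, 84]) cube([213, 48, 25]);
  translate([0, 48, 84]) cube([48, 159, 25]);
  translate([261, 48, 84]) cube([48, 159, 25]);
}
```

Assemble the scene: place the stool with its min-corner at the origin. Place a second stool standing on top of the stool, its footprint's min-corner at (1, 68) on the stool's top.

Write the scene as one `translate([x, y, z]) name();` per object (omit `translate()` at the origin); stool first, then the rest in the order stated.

stool();
translate([1, 68, 405]) stool_2();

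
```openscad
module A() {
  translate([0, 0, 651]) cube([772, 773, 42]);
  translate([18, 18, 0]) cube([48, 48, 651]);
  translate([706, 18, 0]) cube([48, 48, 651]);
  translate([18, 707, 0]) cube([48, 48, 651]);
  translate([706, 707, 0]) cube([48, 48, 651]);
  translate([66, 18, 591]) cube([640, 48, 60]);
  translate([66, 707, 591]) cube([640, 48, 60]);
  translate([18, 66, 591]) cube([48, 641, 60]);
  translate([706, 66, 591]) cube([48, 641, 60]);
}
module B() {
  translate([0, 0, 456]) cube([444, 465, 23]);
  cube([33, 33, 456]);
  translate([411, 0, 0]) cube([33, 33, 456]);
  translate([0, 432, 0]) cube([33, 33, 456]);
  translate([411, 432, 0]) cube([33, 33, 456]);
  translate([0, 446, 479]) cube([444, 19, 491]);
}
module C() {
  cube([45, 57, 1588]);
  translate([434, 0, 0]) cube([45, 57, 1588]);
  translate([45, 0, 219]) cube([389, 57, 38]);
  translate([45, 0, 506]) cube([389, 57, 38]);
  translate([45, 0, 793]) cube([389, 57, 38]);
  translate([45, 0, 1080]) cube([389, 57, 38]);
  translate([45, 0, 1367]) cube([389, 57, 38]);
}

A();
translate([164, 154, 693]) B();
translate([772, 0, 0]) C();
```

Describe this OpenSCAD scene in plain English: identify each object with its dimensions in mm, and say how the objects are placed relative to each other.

A is a table: top 772 mm (x) × 773 mm (y), 42 mm thick, upper face at z = 693 mm, on four 48×48 mm square legs, each inset 18 mm from the nearest pair of top edges, running from z = 0 to the bottom of the top. Four apron rails, 48 mm thick and 60 mm tall, run between adjacent legs with their top edges flush with the underside of the top and their outer faces flush with the legs' outer faces.

B is a chair: 444×465 mm seat, 23 mm thick, top at z = 479 mm, on four 33 mm square corner legs flush with the seat edges. A 19 mm thick backrest slab spans the full seat width, extending 491 mm above the seat top, its back face flush with the seat's +y edge.

C is a straight ladder. Two 45×57 mm vertical rails, 1588 mm tall, stand 479 mm apart (outside-to-outside) with their front faces coplanar on the −y side. 5 rungs, each 57 mm deep and 38 mm tall, span between the inner faces of the rails, front faces flush with the rails. The lowest rung's underside is at z = 219 mm and rungs are spaced 287 mm apart (underside to underside).

The chair is on top of the table, centred. The ladder is against the table's +x side, with their −y faces flush.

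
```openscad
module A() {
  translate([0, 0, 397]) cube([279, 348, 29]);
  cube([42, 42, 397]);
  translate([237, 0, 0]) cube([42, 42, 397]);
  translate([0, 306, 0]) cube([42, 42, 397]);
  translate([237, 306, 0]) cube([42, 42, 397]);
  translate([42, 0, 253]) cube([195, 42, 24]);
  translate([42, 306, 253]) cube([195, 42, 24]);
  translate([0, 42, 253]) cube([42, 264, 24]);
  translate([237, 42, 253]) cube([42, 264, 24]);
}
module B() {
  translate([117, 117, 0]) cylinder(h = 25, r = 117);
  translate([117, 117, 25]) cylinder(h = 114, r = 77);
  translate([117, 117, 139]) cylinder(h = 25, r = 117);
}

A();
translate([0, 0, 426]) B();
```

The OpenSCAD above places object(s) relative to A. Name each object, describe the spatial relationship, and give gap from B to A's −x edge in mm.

The spool's min-x is at 0; the stool's min-x is 0; gap = 0 mm.

A is a stool. B is a spool. The spool is on top of the stool. The gap from the spool to the stool's −x edge is 0 mm.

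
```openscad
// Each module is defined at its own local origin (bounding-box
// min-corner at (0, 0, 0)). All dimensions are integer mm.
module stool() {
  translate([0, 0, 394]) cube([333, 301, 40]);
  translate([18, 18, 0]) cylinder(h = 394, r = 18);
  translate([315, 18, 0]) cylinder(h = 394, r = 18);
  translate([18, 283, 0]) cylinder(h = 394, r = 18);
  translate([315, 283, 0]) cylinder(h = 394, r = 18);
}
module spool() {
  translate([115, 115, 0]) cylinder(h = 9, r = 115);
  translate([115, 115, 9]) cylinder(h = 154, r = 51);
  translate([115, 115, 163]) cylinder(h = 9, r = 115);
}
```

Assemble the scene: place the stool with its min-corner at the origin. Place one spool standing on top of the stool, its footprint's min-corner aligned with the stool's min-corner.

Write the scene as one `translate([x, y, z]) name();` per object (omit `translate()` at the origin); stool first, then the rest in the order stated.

stool();
translate([0, 0, 434]) spool();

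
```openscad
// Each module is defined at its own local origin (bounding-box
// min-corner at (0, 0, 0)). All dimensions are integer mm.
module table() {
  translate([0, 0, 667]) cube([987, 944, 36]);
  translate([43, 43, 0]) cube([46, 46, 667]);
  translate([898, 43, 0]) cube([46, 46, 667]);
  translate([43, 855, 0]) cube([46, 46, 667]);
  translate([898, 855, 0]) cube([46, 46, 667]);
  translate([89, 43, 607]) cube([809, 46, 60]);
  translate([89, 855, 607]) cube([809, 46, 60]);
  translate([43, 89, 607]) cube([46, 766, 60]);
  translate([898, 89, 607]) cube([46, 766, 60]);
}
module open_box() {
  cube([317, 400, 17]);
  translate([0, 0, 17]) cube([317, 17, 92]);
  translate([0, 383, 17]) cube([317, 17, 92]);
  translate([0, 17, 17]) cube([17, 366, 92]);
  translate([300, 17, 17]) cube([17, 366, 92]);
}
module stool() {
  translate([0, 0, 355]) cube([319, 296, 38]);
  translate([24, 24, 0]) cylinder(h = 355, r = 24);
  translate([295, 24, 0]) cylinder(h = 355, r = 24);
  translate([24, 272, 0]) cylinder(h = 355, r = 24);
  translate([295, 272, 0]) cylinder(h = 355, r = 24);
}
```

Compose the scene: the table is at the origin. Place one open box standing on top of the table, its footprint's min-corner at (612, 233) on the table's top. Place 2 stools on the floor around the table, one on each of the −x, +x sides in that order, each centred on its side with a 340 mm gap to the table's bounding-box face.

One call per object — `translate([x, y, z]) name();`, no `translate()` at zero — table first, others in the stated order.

table();
translate([612, 233, 703]) open_box();
translate([-659, 324, 0]) stool();
translate([1327, 324, 0]) stool();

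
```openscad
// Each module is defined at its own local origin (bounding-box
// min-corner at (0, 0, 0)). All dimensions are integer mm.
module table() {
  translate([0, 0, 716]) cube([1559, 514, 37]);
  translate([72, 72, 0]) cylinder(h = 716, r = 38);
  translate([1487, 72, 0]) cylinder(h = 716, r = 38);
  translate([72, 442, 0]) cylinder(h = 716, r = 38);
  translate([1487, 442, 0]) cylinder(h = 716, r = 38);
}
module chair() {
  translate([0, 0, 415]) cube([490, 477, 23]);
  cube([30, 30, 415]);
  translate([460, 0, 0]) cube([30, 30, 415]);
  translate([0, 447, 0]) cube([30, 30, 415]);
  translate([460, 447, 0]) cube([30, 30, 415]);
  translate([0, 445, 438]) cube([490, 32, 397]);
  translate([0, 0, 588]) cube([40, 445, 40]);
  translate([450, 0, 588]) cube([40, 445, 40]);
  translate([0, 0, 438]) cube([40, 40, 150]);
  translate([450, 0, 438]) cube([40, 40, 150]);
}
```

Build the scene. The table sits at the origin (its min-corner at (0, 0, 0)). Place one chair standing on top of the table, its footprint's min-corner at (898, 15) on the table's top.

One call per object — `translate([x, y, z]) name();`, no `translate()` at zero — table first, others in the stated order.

table();
translate([898, 15, 753]) chair();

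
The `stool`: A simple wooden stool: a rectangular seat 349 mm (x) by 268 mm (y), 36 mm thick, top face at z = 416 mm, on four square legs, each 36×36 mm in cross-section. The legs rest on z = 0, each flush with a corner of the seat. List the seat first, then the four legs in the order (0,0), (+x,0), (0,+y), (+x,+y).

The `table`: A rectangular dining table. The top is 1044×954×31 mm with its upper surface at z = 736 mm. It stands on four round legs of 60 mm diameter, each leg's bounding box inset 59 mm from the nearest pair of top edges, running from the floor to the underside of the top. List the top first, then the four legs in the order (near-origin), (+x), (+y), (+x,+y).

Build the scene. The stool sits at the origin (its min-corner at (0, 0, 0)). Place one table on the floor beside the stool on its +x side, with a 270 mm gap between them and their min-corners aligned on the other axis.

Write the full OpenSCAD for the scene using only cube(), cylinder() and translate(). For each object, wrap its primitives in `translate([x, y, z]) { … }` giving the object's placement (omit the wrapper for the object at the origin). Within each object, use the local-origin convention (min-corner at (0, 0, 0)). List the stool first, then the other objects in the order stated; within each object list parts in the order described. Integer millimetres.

translate([0, 0, 380]) cube([349, 268, 36]);
cube([36, 36, 380]);
translate([313, 0, 0]) cube([36, 36, 380]);
translate([0, 232, 0]) cube([36, 36, 380]);
translate([313, 232, 0]) cube([36, 36, 380]);
translate([619, 0, 0]) {
  translate([0, 0, 705]) cube([1044, 954, 31]);
  translate([89, 89, 0]) cylinder(h = 705, r = 30);
  translate([955, 89, 0]) cylinder(h = 705, r = 30);
  translate([89, 865, 0]) cylinder(h = 705, r = 30);
  translate([955, 865, 0]) cylinder(h = 705, r = 30);
}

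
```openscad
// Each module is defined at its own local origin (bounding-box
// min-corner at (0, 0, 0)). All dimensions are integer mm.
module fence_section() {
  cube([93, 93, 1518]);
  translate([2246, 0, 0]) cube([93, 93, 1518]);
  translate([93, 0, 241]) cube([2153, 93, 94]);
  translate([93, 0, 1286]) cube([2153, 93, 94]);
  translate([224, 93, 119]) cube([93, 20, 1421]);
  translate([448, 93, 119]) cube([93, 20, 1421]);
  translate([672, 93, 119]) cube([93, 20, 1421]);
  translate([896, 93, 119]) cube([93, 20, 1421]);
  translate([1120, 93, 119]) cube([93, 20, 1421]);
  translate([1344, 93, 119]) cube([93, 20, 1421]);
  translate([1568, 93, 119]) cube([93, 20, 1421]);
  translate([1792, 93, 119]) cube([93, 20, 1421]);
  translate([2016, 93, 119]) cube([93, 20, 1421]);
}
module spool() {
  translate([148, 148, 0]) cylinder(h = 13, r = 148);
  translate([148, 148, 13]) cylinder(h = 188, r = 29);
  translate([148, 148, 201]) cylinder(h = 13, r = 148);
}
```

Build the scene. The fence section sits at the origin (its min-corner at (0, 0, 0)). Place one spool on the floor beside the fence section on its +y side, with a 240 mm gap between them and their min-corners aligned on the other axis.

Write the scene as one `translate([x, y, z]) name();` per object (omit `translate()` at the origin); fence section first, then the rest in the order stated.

fence_section();
translate([0, 353, 0]) spool();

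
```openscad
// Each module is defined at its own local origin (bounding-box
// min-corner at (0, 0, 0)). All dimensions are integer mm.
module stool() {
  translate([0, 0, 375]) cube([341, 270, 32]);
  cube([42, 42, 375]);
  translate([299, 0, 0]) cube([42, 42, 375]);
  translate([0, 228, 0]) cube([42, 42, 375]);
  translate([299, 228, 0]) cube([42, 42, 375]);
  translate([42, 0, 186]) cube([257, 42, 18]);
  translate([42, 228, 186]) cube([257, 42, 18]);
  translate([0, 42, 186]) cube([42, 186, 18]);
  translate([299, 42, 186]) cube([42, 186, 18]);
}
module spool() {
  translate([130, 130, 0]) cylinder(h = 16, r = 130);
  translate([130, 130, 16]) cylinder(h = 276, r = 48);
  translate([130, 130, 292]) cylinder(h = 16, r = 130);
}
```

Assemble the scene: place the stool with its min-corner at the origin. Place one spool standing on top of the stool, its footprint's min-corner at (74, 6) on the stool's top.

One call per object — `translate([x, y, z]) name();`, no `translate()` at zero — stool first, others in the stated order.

stool();
translate([74, 6, 407]) spool();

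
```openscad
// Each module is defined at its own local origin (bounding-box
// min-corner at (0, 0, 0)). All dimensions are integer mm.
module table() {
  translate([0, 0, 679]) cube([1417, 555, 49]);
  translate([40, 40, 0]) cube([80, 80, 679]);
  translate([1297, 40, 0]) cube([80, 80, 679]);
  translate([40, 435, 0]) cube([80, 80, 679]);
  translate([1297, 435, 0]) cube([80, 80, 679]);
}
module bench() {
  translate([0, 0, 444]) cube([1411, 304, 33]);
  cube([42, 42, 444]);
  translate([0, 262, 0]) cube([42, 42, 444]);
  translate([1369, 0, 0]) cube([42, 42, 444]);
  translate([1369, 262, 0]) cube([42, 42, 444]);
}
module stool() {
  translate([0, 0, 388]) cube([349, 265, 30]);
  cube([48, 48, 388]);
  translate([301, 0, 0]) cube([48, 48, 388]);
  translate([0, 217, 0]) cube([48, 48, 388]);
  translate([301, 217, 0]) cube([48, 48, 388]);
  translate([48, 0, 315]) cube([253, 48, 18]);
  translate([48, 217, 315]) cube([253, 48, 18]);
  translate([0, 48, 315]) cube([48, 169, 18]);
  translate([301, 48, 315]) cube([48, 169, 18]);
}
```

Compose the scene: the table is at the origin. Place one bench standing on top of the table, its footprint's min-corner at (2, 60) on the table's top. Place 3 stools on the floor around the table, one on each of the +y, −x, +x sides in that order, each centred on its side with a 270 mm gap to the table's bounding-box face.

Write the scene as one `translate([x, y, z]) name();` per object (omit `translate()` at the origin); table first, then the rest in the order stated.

table();
translate([2, 60, 728]) bench();
translate([534, 825, 0]) stool();
translate([-619, 145, 0]) stool();
translate([1687, 145, 0]) stool();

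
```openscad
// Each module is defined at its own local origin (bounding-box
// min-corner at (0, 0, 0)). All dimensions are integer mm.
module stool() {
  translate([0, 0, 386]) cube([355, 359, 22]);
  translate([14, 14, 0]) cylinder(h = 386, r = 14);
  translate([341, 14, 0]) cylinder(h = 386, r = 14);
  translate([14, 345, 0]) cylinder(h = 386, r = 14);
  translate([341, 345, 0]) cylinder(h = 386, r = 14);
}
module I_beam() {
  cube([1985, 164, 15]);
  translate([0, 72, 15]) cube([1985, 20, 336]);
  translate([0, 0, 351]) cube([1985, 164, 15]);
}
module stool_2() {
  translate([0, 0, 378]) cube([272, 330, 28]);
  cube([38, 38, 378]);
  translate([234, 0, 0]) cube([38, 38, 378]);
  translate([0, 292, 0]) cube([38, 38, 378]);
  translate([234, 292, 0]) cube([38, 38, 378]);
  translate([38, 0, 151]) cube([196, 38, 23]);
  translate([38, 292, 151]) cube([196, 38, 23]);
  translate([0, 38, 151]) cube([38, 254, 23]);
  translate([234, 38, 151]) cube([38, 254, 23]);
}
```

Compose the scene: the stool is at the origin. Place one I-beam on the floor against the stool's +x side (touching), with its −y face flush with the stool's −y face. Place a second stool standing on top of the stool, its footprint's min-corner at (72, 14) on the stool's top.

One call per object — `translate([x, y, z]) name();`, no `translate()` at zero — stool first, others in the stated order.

stool();
translate([355, 0, 0]) I_beam();
translate([72, 14, 408]) stool_2();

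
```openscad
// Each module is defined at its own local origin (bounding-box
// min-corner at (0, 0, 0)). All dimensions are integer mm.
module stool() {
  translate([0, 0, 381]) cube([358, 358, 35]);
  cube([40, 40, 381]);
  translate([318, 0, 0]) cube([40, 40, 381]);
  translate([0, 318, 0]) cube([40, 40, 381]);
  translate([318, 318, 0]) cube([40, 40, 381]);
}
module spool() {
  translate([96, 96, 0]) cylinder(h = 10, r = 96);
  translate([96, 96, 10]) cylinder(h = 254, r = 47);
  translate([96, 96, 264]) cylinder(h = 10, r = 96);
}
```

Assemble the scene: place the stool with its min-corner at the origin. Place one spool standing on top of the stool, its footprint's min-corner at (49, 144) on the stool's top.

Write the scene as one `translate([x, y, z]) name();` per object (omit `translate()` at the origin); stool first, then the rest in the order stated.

stool();
translate([49, 144, 416]) spool();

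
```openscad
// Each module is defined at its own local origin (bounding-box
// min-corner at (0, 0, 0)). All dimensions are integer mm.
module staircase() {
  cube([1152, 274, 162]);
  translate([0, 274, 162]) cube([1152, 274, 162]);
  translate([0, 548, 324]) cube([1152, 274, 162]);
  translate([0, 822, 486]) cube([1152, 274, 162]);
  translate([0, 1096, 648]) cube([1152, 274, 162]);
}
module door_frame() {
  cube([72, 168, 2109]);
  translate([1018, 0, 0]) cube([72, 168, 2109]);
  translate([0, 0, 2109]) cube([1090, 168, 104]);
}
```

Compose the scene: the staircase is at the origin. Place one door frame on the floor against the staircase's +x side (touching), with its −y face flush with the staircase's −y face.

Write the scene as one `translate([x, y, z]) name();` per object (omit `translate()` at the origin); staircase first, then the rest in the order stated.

staircase();
translate([1152, 0, 0]) door_frame();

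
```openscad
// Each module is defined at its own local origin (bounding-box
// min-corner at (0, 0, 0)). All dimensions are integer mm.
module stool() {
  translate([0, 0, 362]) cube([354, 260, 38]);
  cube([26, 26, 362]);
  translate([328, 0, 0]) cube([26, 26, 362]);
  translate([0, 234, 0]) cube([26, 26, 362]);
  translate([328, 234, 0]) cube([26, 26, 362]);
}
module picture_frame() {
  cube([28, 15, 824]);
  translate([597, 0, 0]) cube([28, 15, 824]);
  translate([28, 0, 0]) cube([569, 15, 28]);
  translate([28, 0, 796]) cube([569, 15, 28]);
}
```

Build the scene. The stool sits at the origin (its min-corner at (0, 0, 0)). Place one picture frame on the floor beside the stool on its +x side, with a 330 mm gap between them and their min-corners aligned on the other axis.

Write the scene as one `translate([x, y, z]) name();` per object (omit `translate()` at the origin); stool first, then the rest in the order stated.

stool();
translate([684, 0, 0]) picture_frame();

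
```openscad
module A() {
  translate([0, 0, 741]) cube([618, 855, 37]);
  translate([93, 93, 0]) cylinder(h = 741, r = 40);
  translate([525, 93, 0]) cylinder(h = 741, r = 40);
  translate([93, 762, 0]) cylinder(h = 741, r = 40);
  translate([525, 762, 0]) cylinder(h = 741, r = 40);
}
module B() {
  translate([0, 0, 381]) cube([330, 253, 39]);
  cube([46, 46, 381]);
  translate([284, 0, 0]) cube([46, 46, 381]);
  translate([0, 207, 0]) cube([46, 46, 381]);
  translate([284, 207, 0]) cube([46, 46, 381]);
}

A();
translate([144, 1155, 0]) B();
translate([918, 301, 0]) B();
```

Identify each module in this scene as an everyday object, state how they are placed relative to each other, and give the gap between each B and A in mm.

Each stool's nearest face is 300 mm from the table's bounding box.

A is a table. B is a stool. Two stools sit around the table at the +y, +x sides. The gap between each stool and the table is 300 mm.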